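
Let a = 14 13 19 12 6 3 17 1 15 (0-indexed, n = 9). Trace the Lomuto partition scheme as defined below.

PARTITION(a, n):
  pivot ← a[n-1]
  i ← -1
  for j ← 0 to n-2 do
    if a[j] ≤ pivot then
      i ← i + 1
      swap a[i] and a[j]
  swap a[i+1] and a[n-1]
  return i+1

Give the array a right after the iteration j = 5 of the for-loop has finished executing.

14 13 12 6 3 19 17 1 15

pivot=15, i=-1
j=0: 14≤15, i=0, swap(0,0) ⇒ 14 13 19 12 6 3 17 1 15
j=1: 13≤15, i=1, swap(1,1) ⇒ 14 13 19 12 6 3 17 1 15
j=2: 19>15, skip
j=3: 12≤15, i=2, swap(2,3) ⇒ 14 13 12 19 6 3 17 1 15
j=4: 6≤15, i=3, swap(3,4) ⇒ 14 13 12 6 19 3 17 1 15
j=5: 3≤15, i=4, swap(4,5) ⇒ 14 13 12 6 3 19 17 1 15
(after j=5) a = 14 13 12 6 3 19 17 1 15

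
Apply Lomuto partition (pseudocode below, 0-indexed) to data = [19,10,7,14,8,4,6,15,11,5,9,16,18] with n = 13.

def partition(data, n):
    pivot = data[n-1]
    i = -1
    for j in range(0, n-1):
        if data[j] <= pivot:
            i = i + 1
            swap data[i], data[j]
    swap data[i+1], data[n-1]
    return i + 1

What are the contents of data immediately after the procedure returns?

pivot = data[12] = 18; i = -1
j=0: data[0]=19 > 18 → no swap
j=1: data[1]=10 ≤ 18 → i=0, swap data[0],data[1] → [10,19,7,14,8,4,6,15,11,5,9,16,18]
j=2: data[2]=7 ≤ 18 → i=1, swap data[1],data[2] → [10,7,19,14,8,4,6,15,11,5,9,16,18]
j=3: data[3]=14 ≤ 18 → i=2, swap data[2],data[3] → [10,7,14,19,8,4,6,15,11,5,9,16,18]
j=4: data[4]=8 ≤ 18 → i=3, swap data[3],data[4] → [10,7,14,8,19,4,6,15,11,5,9,16,18]
j=5: data[5]=4 ≤ 18 → i=4, swap data[4],data[5] → [10,7,14,8,4,19,6,15,11,5,9,16,18]
j=6: data[6]=6 ≤ 18 → i=5, swap data[5],data[6] → [10,7,14,8,4,6,19,15,11,5,9,16,18]
j=7: data[7]=15 ≤ 18 → i=6, swap data[6],data[7] → [10,7,14,8,4,6,15,19,11,5,9,16,18]
j=8: data[8]=11 ≤ 18 → i=7, swap data[7],data[8] → [10,7,14,8,4,6,15,11,19,5,9,16,18]
j=9: data[9]=5 ≤ 18 → i=8, swap data[8],data[9] → [10,7,14,8,4,6,15,11,5,19,9,16,18]
j=10: data[10]=9 ≤ 18 → i=9, swap data[9],data[10] → [10,7,14,8,4,6,15,11,5,9,19,16,18]
j=11: data[11]=16 ≤ 18 → i=10, swap data[10],data[11] → [10,7,14,8,4,6,15,11,5,9,16,19,18]
final swap data[11],data[12] → [10,7,14,8,4,6,15,11,5,9,16,18,19]; return 11

[10,7,14,8,4,6,15,11,5,9,16,18,19]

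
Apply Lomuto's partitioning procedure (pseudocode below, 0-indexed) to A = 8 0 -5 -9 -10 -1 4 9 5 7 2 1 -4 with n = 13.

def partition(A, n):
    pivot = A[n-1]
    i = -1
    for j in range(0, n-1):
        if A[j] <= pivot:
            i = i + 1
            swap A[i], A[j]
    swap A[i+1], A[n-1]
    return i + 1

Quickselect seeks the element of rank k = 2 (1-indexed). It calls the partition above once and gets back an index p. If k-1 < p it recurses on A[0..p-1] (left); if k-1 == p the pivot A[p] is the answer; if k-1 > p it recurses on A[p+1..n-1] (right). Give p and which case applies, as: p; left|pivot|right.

3; left

pivot = A[12] = -4; i = -1
j=0: A[0]=8 > -4 → no swap
j=1: A[1]=0 > -4 → no swap
j=2: A[2]=-5 ≤ -4 → i=0, swap A[0],A[2] → -5 0 8 -9 -10 -1 4 9 5 7 2 1 -4
j=3: A[3]=-9 ≤ -4 → i=1, swap A[1],A[3] → -5 -9 8 0 -10 -1 4 9 5 7 2 1 -4
j=4: A[4]=-10 ≤ -4 → i=2, swap A[2],A[4] → -5 -9 -10 0 8 -1 4 9 5 7 2 1 -4
j=5: A[5]=-1 > -4 → no swap
j=6: A[6]=4 > -4 → no swap
j=7: A[7]=9 > -4 → no swap
j=8: A[8]=5 > -4 → no swap
j=9: A[9]=7 > -4 → no swap
j=10: A[10]=2 > -4 → no swap
j=11: A[11]=1 > -4 → no swap
final swap A[3],A[12] → -5 -9 -10 -4 8 -1 4 9 5 7 2 1 0; return 3
p = 3; k-1 = 1 < 3 ⇒ left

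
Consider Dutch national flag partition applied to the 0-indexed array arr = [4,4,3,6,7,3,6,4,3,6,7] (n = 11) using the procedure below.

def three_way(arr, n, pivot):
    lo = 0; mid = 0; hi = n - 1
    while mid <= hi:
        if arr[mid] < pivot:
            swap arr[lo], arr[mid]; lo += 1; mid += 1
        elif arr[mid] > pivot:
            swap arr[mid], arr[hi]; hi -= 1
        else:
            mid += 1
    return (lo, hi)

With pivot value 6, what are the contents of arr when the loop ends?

pivot = 6; lo=0, mid=0, hi=10
arr[mid]=4<6: swap arr[0],arr[0]; lo=1,mid=1 → [4,4,3,6,7,3,6,4,3,6,7]
arr[mid]=4<6: swap arr[1],arr[1]; lo=2,mid=2 → [4,4,3,6,7,3,6,4,3,6,7]
arr[mid]=3<6: swap arr[2],arr[2]; lo=3,mid=3 → [4,4,3,6,7,3,6,4,3,6,7]
arr[mid]=6=6: mid=4
arr[mid]=7>6: swap arr[4],arr[10]; hi=9 → [4,4,3,6,7,3,6,4,3,6,7]
arr[mid]=7>6: swap arr[4],arr[9]; hi=8 → [4,4,3,6,6,3,6,4,3,7,7]
arr[mid]=6=6: mid=5
arr[mid]=3<6: swap arr[3],arr[5]; lo=4,mid=6 → [4,4,3,3,6,6,6,4,3,7,7]
arr[mid]=6=6: mid=7
arr[mid]=4<6: swap arr[4],arr[7]; lo=5,mid=8 → [4,4,3,3,4,6,6,6,3,7,7]
arr[mid]=3<6: swap arr[5],arr[8]; lo=6,mid=9 → [4,4,3,3,4,3,6,6,6,7,7]
end: lo=6, hi=8; arr = [4,4,3,3,4,3,6,6,6,7,7]

[4,4,3,3,4,3,6,6,6,7,7]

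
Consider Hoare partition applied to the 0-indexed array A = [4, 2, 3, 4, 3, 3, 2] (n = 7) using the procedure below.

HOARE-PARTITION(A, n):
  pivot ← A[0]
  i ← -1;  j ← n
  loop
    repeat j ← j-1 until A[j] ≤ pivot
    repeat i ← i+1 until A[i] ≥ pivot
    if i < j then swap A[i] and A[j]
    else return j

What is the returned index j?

4

pivot=4
j stops at 6 (2), i stops at 0 (4); swap ⇒ [2, 2, 3, 4, 3, 3, 4]
j stops at 5 (3), i stops at 3 (4); swap ⇒ [2, 2, 3, 3, 3, 4, 4]
j stops at 4, i stops at 5; i≥j ⇒ return 4. A=[2, 2, 3, 3, 3, 4, 4]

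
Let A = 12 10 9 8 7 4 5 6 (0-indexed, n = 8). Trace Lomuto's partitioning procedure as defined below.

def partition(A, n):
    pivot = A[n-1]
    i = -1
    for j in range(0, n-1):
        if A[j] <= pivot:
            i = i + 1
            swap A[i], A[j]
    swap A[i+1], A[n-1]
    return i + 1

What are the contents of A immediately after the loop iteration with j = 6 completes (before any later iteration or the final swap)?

pivot = A[7] = 6; i = -1
j=0: A[0]=12 > 6 → no swap
j=1: A[1]=10 > 6 → no swap
j=2: A[2]=9 > 6 → no swap
j=3: A[3]=8 > 6 → no swap
j=4: A[4]=7 > 6 → no swap
j=5: A[5]=4 ≤ 6 → i=0, swap A[0],A[5] → 4 10 9 8 7 12 5 6
j=6: A[6]=5 ≤ 6 → i=1, swap A[1],A[6] → 4 5 9 8 7 12 10 6
(after j=6) A = 4 5 9 8 7 12 10 6

4 5 9 8 7 12 10 6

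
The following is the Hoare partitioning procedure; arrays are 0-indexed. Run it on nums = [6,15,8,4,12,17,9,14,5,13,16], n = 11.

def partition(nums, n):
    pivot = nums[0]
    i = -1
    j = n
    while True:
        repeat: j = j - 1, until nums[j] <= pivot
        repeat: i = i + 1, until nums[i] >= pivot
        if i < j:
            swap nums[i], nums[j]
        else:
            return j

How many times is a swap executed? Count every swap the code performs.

pivot=6
j stops at 8 (5), i stops at 0 (6); swap ⇒ [5,15,8,4,12,17,9,14,6,13,16]
j stops at 3 (4), i stops at 1 (15); swap ⇒ [5,4,8,15,12,17,9,14,6,13,16]
j stops at 1, i stops at 2; i≥j ⇒ return 1. nums=[5,4,8,15,12,17,9,14,6,13,16]

2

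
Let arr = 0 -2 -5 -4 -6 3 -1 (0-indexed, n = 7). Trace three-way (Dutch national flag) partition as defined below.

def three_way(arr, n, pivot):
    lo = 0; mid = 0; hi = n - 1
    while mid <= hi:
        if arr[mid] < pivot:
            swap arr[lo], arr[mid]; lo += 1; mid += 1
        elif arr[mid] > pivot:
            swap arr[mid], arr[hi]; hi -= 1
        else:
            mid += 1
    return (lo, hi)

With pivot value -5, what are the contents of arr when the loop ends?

-6 -5 -4 -2 3 -1 0

lo=0 mid=0 hi=6
0>-5: swap(0,6), hi=5 ⇒ -1 -2 -5 -4 -6 3 0
-1>-5: swap(0,5), hi=4 ⇒ 3 -2 -5 -4 -6 -1 0
3>-5: swap(0,4), hi=3 ⇒ -6 -2 -5 -4 3 -1 0
-6<-5: swap(0,0), lo=1 mid=1 ⇒ -6 -2 -5 -4 3 -1 0
-2>-5: swap(1,3), hi=2 ⇒ -6 -4 -5 -2 3 -1 0
-4>-5: swap(1,2), hi=1 ⇒ -6 -5 -4 -2 3 -1 0
-5=-5: mid=2
done. lo=1 hi=1; arr=-6 -5 -4 -2 3 -1 0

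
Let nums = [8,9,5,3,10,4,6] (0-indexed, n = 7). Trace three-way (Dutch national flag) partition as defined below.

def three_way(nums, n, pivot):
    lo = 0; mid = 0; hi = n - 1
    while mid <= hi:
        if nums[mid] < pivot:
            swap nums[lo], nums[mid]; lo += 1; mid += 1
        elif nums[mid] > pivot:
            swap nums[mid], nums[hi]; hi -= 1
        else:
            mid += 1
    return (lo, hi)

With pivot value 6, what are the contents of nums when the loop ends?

[4,5,3,6,10,9,8]

pivot = 6; lo=0, mid=0, hi=6
nums[mid]=8>6: swap nums[0],nums[6]; hi=5 → [6,9,5,3,10,4,8]
nums[mid]=6=6: mid=1
nums[mid]=9>6: swap nums[1],nums[5]; hi=4 → [6,4,5,3,10,9,8]
nums[mid]=4<6: swap nums[0],nums[1]; lo=1,mid=2 → [4,6,5,3,10,9,8]
nums[mid]=5<6: swap nums[1],nums[2]; lo=2,mid=3 → [4,5,6,3,10,9,8]
nums[mid]=3<6: swap nums[2],nums[3]; lo=3,mid=4 → [4,5,3,6,10,9,8]
nums[mid]=10>6: swap nums[4],nums[4]; hi=3 → [4,5,3,6,10,9,8]
end: lo=3, hi=3; nums = [4,5,3,6,10,9,8]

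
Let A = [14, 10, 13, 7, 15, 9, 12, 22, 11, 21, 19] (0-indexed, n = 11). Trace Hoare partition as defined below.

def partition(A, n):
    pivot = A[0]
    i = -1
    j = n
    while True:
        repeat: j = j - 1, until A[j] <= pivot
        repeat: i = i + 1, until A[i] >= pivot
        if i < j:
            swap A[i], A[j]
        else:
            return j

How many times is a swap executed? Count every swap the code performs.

pivot=14
j stops at 8 (11), i stops at 0 (14); swap ⇒ [11, 10, 13, 7, 15, 9, 12, 22, 14, 21, 19]
j stops at 6 (12), i stops at 4 (15); swap ⇒ [11, 10, 13, 7, 12, 9, 15, 22, 14, 21, 19]
j stops at 5, i stops at 6; i≥j ⇒ return 5. A=[11, 10, 13, 7, 12, 9, 15, 22, 14, 21, 19]

2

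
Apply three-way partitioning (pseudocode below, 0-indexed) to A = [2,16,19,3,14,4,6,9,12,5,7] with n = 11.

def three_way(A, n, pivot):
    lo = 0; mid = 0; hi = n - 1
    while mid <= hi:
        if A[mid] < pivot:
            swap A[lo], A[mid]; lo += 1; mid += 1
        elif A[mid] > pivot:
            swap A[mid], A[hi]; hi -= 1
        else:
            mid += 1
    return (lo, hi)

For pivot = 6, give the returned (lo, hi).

(4, 4)

pivot = 6; lo=0, mid=0, hi=10
A[mid]=2<6: swap A[0],A[0]; lo=1,mid=1 → [2,16,19,3,14,4,6,9,12,5,7]
A[mid]=16>6: swap A[1],A[10]; hi=9 → [2,7,19,3,14,4,6,9,12,5,16]
A[mid]=7>6: swap A[1],A[9]; hi=8 → [2,5,19,3,14,4,6,9,12,7,16]
A[mid]=5<6: swap A[1],A[1]; lo=2,mid=2 → [2,5,19,3,14,4,6,9,12,7,16]
A[mid]=19>6: swap A[2],A[8]; hi=7 → [2,5,12,3,14,4,6,9,19,7,16]
A[mid]=12>6: swap A[2],A[7]; hi=6 → [2,5,9,3,14,4,6,12,19,7,16]
A[mid]=9>6: swap A[2],A[6]; hi=5 → [2,5,6,3,14,4,9,12,19,7,16]
A[mid]=6=6: mid=3
A[mid]=3<6: swap A[2],A[3]; lo=3,mid=4 → [2,5,3,6,14,4,9,12,19,7,16]
A[mid]=14>6: swap A[4],A[5]; hi=4 → [2,5,3,6,4,14,9,12,19,7,16]
A[mid]=4<6: swap A[3],A[4]; lo=4,mid=5 → [2,5,3,4,6,14,9,12,19,7,16]
end: lo=4, hi=4; A = [2,5,3,4,6,14,9,12,19,7,16]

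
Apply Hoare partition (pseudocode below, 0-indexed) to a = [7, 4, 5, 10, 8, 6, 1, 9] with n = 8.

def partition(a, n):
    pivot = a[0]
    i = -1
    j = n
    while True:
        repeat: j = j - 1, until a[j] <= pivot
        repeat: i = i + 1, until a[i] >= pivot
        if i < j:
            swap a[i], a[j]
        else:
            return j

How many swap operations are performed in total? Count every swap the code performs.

pivot = a[0] = 7; i = -1, j = 8
j→6 (a[6]=1≤7), i→0 (a[0]=7≥7); i<j, swap → [1, 4, 5, 10, 8, 6, 7, 9]
j→5 (a[5]=6≤7), i→3 (a[3]=10≥7); i<j, swap → [1, 4, 5, 6, 8, 10, 7, 9]
j→3, i→4; i≥j, return j=3. a = [1, 4, 5, 6, 8, 10, 7, 9]

2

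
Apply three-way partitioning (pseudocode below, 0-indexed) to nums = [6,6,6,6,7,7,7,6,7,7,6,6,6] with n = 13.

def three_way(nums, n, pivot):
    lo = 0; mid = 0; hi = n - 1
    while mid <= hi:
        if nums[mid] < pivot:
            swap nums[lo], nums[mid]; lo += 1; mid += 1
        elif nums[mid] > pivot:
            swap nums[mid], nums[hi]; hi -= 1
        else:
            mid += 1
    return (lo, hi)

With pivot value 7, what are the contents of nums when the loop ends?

pivot = 7; lo=0, mid=0, hi=12
nums[mid]=6<7: swap nums[0],nums[0]; lo=1,mid=1 → [6,6,6,6,7,7,7,6,7,7,6,6,6]
nums[mid]=6<7: swap nums[1],nums[1]; lo=2,mid=2 → [6,6,6,6,7,7,7,6,7,7,6,6,6]
nums[mid]=6<7: swap nums[2],nums[2]; lo=3,mid=3 → [6,6,6,6,7,7,7,6,7,7,6,6,6]
nums[mid]=6<7: swap nums[3],nums[3]; lo=4,mid=4 → [6,6,6,6,7,7,7,6,7,7,6,6,6]
nums[mid]=7=7: mid=5
nums[mid]=7=7: mid=6
nums[mid]=7=7: mid=7
nums[mid]=6<7: swap nums[4],nums[7]; lo=5,mid=8 → [6,6,6,6,6,7,7,7,7,7,6,6,6]
nums[mid]=7=7: mid=9
nums[mid]=7=7: mid=10
nums[mid]=6<7: swap nums[5],nums[10]; lo=6,mid=11 → [6,6,6,6,6,6,7,7,7,7,7,6,6]
nums[mid]=6<7: swap nums[6],nums[11]; lo=7,mid=12 → [6,6,6,6,6,6,6,7,7,7,7,7,6]
nums[mid]=6<7: swap nums[7],nums[12]; lo=8,mid=13 → [6,6,6,6,6,6,6,6,7,7,7,7,7]
end: lo=8, hi=12; nums = [6,6,6,6,6,6,6,6,7,7,7,7,7]

[6,6,6,6,6,6,6,6,7,7,7,7,7]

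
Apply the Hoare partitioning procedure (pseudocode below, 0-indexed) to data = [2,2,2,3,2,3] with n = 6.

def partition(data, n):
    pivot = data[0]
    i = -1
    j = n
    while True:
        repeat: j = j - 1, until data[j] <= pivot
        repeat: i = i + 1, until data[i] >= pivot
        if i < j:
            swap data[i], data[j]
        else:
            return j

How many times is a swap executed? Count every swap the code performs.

2

pivot=2
j stops at 4 (2), i stops at 0 (2); swap ⇒ [2,2,2,3,2,3]
j stops at 2 (2), i stops at 1 (2); swap ⇒ [2,2,2,3,2,3]
j stops at 1, i stops at 2; i≥j ⇒ return 1. data=[2,2,2,3,2,3]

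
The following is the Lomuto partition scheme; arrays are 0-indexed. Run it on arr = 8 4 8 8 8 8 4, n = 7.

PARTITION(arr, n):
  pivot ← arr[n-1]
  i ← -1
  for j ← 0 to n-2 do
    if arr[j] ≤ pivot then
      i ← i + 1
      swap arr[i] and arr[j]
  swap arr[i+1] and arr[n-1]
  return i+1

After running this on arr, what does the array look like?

4 4 8 8 8 8 8

pivot = arr[6] = 4; i = -1
j=0: arr[0]=8 > 4 → no swap
j=1: arr[1]=4 ≤ 4 → i=0, swap arr[0],arr[1] → 4 8 8 8 8 8 4
j=2: arr[2]=8 > 4 → no swap
j=3: arr[3]=8 > 4 → no swap
j=4: arr[4]=8 > 4 → no swap
j=5: arr[5]=8 > 4 → no swap
final swap arr[1],arr[6] → 4 4 8 8 8 8 8; return 1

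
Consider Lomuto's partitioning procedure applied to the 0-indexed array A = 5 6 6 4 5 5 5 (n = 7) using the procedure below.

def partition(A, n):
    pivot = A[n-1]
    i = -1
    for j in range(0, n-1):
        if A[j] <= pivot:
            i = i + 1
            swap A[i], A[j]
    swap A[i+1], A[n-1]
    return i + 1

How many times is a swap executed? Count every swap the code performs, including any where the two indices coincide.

pivot = A[6] = 5; i = -1
j=0: A[0]=5 ≤ 5 → i=0, swap A[0],A[0] (no change) → 5 6 6 4 5 5 5
j=1: A[1]=6 > 5 → no swap
j=2: A[2]=6 > 5 → no swap
j=3: A[3]=4 ≤ 5 → i=1, swap A[1],A[3] → 5 4 6 6 5 5 5
j=4: A[4]=5 ≤ 5 → i=2, swap A[2],A[4] → 5 4 5 6 6 5 5
j=5: A[5]=5 ≤ 5 → i=3, swap A[3],A[5] → 5 4 5 5 6 6 5
final swap A[4],A[6] → 5 4 5 5 5 6 6; return 4

5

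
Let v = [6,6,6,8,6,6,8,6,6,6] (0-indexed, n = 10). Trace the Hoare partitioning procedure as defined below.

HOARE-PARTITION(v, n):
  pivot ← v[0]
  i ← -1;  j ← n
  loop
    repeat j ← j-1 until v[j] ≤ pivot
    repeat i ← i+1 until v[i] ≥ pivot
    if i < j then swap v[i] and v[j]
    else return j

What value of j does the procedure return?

4

pivot=6
j stops at 9 (6), i stops at 0 (6); swap ⇒ [6,6,6,8,6,6,8,6,6,6]
j stops at 8 (6), i stops at 1 (6); swap ⇒ [6,6,6,8,6,6,8,6,6,6]
j stops at 7 (6), i stops at 2 (6); swap ⇒ [6,6,6,8,6,6,8,6,6,6]
j stops at 5 (6), i stops at 3 (8); swap ⇒ [6,6,6,6,6,8,8,6,6,6]
j stops at 4, i stops at 4; i≥j ⇒ return 4. v=[6,6,6,6,6,8,8,6,6,6]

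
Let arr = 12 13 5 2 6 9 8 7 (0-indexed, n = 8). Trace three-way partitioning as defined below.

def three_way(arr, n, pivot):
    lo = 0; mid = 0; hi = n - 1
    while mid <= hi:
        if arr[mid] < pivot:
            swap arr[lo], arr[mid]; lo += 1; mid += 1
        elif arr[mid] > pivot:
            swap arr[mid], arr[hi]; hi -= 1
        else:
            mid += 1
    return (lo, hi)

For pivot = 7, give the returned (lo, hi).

pivot = 7; lo=0, mid=0, hi=7
arr[mid]=12>7: swap arr[0],arr[7]; hi=6 → 7 13 5 2 6 9 8 12
arr[mid]=7=7: mid=1
arr[mid]=13>7: swap arr[1],arr[6]; hi=5 → 7 8 5 2 6 9 13 12
arr[mid]=8>7: swap arr[1],arr[5]; hi=4 → 7 9 5 2 6 8 13 12
arr[mid]=9>7: swap arr[1],arr[4]; hi=3 → 7 6 5 2 9 8 13 12
arr[mid]=6<7: swap arr[0],arr[1]; lo=1,mid=2 → 6 7 5 2 9 8 13 12
arr[mid]=5<7: swap arr[1],arr[2]; lo=2,mid=3 → 6 5 7 2 9 8 13 12
arr[mid]=2<7: swap arr[2],arr[3]; lo=3,mid=4 → 6 5 2 7 9 8 13 12
end: lo=3, hi=3; arr = 6 5 2 7 9 8 13 12

(3, 3)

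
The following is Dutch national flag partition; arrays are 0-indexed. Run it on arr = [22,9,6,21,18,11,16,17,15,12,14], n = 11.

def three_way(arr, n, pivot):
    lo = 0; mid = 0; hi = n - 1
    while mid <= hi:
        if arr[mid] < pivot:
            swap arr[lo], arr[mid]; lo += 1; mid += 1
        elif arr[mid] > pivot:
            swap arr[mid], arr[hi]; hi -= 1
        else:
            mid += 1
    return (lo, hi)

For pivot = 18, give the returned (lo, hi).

lo=0 mid=0 hi=10
22>18: swap(0,10), hi=9 ⇒ [14,9,6,21,18,11,16,17,15,12,22]
14<18: swap(0,0), lo=1 mid=1 ⇒ [14,9,6,21,18,11,16,17,15,12,22]
9<18: swap(1,1), lo=2 mid=2 ⇒ [14,9,6,21,18,11,16,17,15,12,22]
6<18: swap(2,2), lo=3 mid=3 ⇒ [14,9,6,21,18,11,16,17,15,12,22]
21>18: swap(3,9), hi=8 ⇒ [14,9,6,12,18,11,16,17,15,21,22]
12<18: swap(3,3), lo=4 mid=4 ⇒ [14,9,6,12,18,11,16,17,15,21,22]
18=18: mid=5
11<18: swap(4,5), lo=5 mid=6 ⇒ [14,9,6,12,11,18,16,17,15,21,22]
16<18: swap(5,6), lo=6 mid=7 ⇒ [14,9,6,12,11,16,18,17,15,21,22]
17<18: swap(6,7), lo=7 mid=8 ⇒ [14,9,6,12,11,16,17,18,15,21,22]
15<18: swap(7,8), lo=8 mid=9 ⇒ [14,9,6,12,11,16,17,15,18,21,22]
done. lo=8 hi=8; arr=[14,9,6,12,11,16,17,15,18,21,22]

(8, 8)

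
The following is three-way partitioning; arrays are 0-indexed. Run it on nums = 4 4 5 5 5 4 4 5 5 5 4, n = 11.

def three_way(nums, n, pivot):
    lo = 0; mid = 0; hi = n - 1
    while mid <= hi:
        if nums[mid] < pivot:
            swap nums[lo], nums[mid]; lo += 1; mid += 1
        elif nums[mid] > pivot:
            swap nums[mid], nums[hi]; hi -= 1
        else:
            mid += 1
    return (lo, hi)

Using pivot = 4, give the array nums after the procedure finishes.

4 4 4 4 4 5 5 5 5 5 5

lo=0 mid=0 hi=10
4=4: mid=1
4=4: mid=2
5>4: swap(2,10), hi=9 ⇒ 4 4 4 5 5 4 4 5 5 5 5
4=4: mid=3
5>4: swap(3,9), hi=8 ⇒ 4 4 4 5 5 4 4 5 5 5 5
5>4: swap(3,8), hi=7 ⇒ 4 4 4 5 5 4 4 5 5 5 5
5>4: swap(3,7), hi=6 ⇒ 4 4 4 5 5 4 4 5 5 5 5
5>4: swap(3,6), hi=5 ⇒ 4 4 4 4 5 4 5 5 5 5 5
4=4: mid=4
5>4: swap(4,5), hi=4 ⇒ 4 4 4 4 4 5 5 5 5 5 5
4=4: mid=5
done. lo=0 hi=4; nums=4 4 4 4 4 5 5 5 5 5 5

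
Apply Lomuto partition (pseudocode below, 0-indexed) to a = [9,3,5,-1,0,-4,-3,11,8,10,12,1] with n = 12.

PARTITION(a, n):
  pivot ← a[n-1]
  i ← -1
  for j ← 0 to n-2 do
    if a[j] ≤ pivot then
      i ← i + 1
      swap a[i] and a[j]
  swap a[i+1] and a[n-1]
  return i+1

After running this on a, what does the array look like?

pivot=1, i=-1
j=0: 9>1, skip
j=1: 3>1, skip
j=2: 5>1, skip
j=3: -1≤1, i=0, swap(0,3) ⇒ [-1,3,5,9,0,-4,-3,11,8,10,12,1]
j=4: 0≤1, i=1, swap(1,4) ⇒ [-1,0,5,9,3,-4,-3,11,8,10,12,1]
j=5: -4≤1, i=2, swap(2,5) ⇒ [-1,0,-4,9,3,5,-3,11,8,10,12,1]
j=6: -3≤1, i=3, swap(3,6) ⇒ [-1,0,-4,-3,3,5,9,11,8,10,12,1]
j=7: 11>1, skip
j=8: 8>1, skip
j=9: 10>1, skip
j=10: 12>1, skip
swap(4,11) ⇒ [-1,0,-4,-3,1,5,9,11,8,10,12,3]; return 4

[-1,0,-4,-3,1,5,9,11,8,10,12,3]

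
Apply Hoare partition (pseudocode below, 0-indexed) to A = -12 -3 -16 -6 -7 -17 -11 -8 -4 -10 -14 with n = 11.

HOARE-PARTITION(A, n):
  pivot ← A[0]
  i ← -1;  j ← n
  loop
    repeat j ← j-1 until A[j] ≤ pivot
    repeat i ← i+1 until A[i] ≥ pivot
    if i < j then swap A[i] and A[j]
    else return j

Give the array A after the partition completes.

pivot = A[0] = -12; i = -1, j = 11
j→10 (A[10]=-14≤-12), i→0 (A[0]=-12≥-12); i<j, swap → -14 -3 -16 -6 -7 -17 -11 -8 -4 -10 -12
j→5 (A[5]=-17≤-12), i→1 (A[1]=-3≥-12); i<j, swap → -14 -17 -16 -6 -7 -3 -11 -8 -4 -10 -12
j→2, i→3; i≥j, return j=2. A = -14 -17 -16 -6 -7 -3 -11 -8 -4 -10 -12

-14 -17 -16 -6 -7 -3 -11 -8 -4 -10 -12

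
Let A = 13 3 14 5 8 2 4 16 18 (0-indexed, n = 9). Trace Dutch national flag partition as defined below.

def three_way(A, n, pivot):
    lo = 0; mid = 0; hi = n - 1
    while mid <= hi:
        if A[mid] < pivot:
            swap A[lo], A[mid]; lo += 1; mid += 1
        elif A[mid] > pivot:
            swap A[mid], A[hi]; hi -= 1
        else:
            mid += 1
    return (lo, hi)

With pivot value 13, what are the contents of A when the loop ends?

pivot = 13; lo=0, mid=0, hi=8
A[mid]=13=13: mid=1
A[mid]=3<13: swap A[0],A[1]; lo=1,mid=2 → 3 13 14 5 8 2 4 16 18
A[mid]=14>13: swap A[2],A[8]; hi=7 → 3 13 18 5 8 2 4 16 14
A[mid]=18>13: swap A[2],A[7]; hi=6 → 3 13 16 5 8 2 4 18 14
A[mid]=16>13: swap A[2],A[6]; hi=5 → 3 13 4 5 8 2 16 18 14
A[mid]=4<13: swap A[1],A[2]; lo=2,mid=3 → 3 4 13 5 8 2 16 18 14
A[mid]=5<13: swap A[2],A[3]; lo=3,mid=4 → 3 4 5 13 8 2 16 18 14
A[mid]=8<13: swap A[3],A[4]; lo=4,mid=5 → 3 4 5 8 13 2 16 18 14
A[mid]=2<13: swap A[4],A[5]; lo=5,mid=6 → 3 4 5 8 2 13 16 18 14
end: lo=5, hi=5; A = 3 4 5 8 2 13 16 18 14

3 4 5 8 2 13 16 18 14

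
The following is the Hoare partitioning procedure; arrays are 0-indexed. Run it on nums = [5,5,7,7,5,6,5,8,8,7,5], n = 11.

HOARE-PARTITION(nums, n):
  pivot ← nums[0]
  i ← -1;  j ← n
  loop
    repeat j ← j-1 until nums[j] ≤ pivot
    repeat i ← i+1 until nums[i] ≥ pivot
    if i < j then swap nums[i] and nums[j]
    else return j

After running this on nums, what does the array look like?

pivot = nums[0] = 5; i = -1, j = 11
j→10 (nums[10]=5≤5), i→0 (nums[0]=5≥5); i<j, swap → [5,5,7,7,5,6,5,8,8,7,5]
j→6 (nums[6]=5≤5), i→1 (nums[1]=5≥5); i<j, swap → [5,5,7,7,5,6,5,8,8,7,5]
j→4 (nums[4]=5≤5), i→2 (nums[2]=7≥5); i<j, swap → [5,5,5,7,7,6,5,8,8,7,5]
j→2, i→3; i≥j, return j=2. nums = [5,5,5,7,7,6,5,8,8,7,5]

[5,5,5,7,7,6,5,8,8,7,5]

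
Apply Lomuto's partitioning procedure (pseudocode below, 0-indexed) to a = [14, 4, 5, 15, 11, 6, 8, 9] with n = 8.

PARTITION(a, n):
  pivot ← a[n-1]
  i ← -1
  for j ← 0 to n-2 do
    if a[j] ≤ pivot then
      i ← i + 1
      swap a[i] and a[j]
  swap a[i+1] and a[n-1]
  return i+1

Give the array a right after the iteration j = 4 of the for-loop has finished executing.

[4, 5, 14, 15, 11, 6, 8, 9]

pivot = a[7] = 9; i = -1
j=0: a[0]=14 > 9 → no swap
j=1: a[1]=4 ≤ 9 → i=0, swap a[0],a[1] → [4, 14, 5, 15, 11, 6, 8, 9]
j=2: a[2]=5 ≤ 9 → i=1, swap a[1],a[2] → [4, 5, 14, 15, 11, 6, 8, 9]
j=3: a[3]=15 > 9 → no swap
j=4: a[4]=11 > 9 → no swap
(after j=4) a = [4, 5, 14, 15, 11, 6, 8, 9]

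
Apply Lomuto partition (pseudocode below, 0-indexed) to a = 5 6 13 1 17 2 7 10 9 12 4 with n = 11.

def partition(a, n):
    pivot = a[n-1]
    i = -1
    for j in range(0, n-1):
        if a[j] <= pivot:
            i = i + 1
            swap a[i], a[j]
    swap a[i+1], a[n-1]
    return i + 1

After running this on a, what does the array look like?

pivot=4, i=-1
j=0: 5>4, skip
j=1: 6>4, skip
j=2: 13>4, skip
j=3: 1≤4, i=0, swap(0,3) ⇒ 1 6 13 5 17 2 7 10 9 12 4
j=4: 17>4, skip
j=5: 2≤4, i=1, swap(1,5) ⇒ 1 2 13 5 17 6 7 10 9 12 4
j=6: 7>4, skip
j=7: 10>4, skip
j=8: 9>4, skip
j=9: 12>4, skip
swap(2,10) ⇒ 1 2 4 5 17 6 7 10 9 12 13; return 2

1 2 4 5 17 6 7 10 9 12 13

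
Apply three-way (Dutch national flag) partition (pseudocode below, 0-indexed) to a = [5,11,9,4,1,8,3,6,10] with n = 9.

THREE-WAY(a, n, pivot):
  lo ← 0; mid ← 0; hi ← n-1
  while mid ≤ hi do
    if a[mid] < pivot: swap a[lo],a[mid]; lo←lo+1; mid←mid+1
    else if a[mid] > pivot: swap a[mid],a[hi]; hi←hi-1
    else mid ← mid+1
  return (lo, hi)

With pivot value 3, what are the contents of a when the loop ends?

[1,3,4,9,8,11,6,10,5]

pivot = 3; lo=0, mid=0, hi=8
a[mid]=5>3: swap a[0],a[8]; hi=7 → [10,11,9,4,1,8,3,6,5]
a[mid]=10>3: swap a[0],a[7]; hi=6 → [6,11,9,4,1,8,3,10,5]
a[mid]=6>3: swap a[0],a[6]; hi=5 → [3,11,9,4,1,8,6,10,5]
a[mid]=3=3: mid=1
a[mid]=11>3: swap a[1],a[5]; hi=4 → [3,8,9,4,1,11,6,10,5]
a[mid]=8>3: swap a[1],a[4]; hi=3 → [3,1,9,4,8,11,6,10,5]
a[mid]=1<3: swap a[0],a[1]; lo=1,mid=2 → [1,3,9,4,8,11,6,10,5]
a[mid]=9>3: swap a[2],a[3]; hi=2 → [1,3,4,9,8,11,6,10,5]
a[mid]=4>3: swap a[2],a[2]; hi=1 → [1,3,4,9,8,11,6,10,5]
end: lo=1, hi=1; a = [1,3,4,9,8,11,6,10,5]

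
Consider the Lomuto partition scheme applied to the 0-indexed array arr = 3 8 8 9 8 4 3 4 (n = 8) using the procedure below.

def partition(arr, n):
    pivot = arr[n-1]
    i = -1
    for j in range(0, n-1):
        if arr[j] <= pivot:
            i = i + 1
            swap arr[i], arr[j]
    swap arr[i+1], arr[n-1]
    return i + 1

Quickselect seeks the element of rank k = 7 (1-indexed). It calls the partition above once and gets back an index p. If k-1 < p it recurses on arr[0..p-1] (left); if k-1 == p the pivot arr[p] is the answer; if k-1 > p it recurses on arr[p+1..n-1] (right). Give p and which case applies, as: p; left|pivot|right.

pivot = arr[7] = 4; i = -1
j=0: arr[0]=3 ≤ 4 → i=0, swap arr[0],arr[0] (no change) → 3 8 8 9 8 4 3 4
j=1: arr[1]=8 > 4 → no swap
j=2: arr[2]=8 > 4 → no swap
j=3: arr[3]=9 > 4 → no swap
j=4: arr[4]=8 > 4 → no swap
j=5: arr[5]=4 ≤ 4 → i=1, swap arr[1],arr[5] → 3 4 8 9 8 8 3 4
j=6: arr[6]=3 ≤ 4 → i=2, swap arr[2],arr[6] → 3 4 3 9 8 8 8 4
final swap arr[3],arr[7] → 3 4 3 4 8 8 8 9; return 3
p = 3; k-1 = 6 > 3 ⇒ right

3; right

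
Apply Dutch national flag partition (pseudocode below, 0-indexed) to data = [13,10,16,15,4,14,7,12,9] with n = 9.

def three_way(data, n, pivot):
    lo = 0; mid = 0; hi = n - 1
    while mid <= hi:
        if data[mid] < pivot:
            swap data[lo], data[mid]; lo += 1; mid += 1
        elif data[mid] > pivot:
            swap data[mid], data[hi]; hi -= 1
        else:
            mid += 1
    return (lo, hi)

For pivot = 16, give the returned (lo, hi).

lo=0 mid=0 hi=8
13<16: swap(0,0), lo=1 mid=1 ⇒ [13,10,16,15,4,14,7,12,9]
10<16: swap(1,1), lo=2 mid=2 ⇒ [13,10,16,15,4,14,7,12,9]
16=16: mid=3
15<16: swap(2,3), lo=3 mid=4 ⇒ [13,10,15,16,4,14,7,12,9]
4<16: swap(3,4), lo=4 mid=5 ⇒ [13,10,15,4,16,14,7,12,9]
14<16: swap(4,5), lo=5 mid=6 ⇒ [13,10,15,4,14,16,7,12,9]
7<16: swap(5,6), lo=6 mid=7 ⇒ [13,10,15,4,14,7,16,12,9]
12<16: swap(6,7), lo=7 mid=8 ⇒ [13,10,15,4,14,7,12,16,9]
9<16: swap(7,8), lo=8 mid=9 ⇒ [13,10,15,4,14,7,12,9,16]
done. lo=8 hi=8; data=[13,10,15,4,14,7,12,9,16]

(8, 8)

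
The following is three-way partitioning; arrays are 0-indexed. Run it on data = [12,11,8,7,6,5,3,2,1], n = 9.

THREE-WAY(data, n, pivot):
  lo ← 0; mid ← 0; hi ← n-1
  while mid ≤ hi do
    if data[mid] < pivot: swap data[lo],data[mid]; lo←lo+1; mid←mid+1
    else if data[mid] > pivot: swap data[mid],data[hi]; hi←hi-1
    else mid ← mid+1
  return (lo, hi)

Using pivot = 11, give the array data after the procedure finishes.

pivot = 11; lo=0, mid=0, hi=8
data[mid]=12>11: swap data[0],data[8]; hi=7 → [1,11,8,7,6,5,3,2,12]
data[mid]=1<11: swap data[0],data[0]; lo=1,mid=1 → [1,11,8,7,6,5,3,2,12]
data[mid]=11=11: mid=2
data[mid]=8<11: swap data[1],data[2]; lo=2,mid=3 → [1,8,11,7,6,5,3,2,12]
data[mid]=7<11: swap data[2],data[3]; lo=3,mid=4 → [1,8,7,11,6,5,3,2,12]
data[mid]=6<11: swap data[3],data[4]; lo=4,mid=5 → [1,8,7,6,11,5,3,2,12]
data[mid]=5<11: swap data[4],data[5]; lo=5,mid=6 → [1,8,7,6,5,11,3,2,12]
data[mid]=3<11: swap data[5],data[6]; lo=6,mid=7 → [1,8,7,6,5,3,11,2,12]
data[mid]=2<11: swap data[6],data[7]; lo=7,mid=8 → [1,8,7,6,5,3,2,11,12]
end: lo=7, hi=7; data = [1,8,7,6,5,3,2,11,12]

[1,8,7,6,5,3,2,11,12]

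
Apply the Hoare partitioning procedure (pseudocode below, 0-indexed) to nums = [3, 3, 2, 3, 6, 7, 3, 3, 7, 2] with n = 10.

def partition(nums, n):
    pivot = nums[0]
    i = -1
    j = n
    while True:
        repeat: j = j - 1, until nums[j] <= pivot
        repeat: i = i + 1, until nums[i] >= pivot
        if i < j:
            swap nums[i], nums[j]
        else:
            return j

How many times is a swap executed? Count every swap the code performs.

pivot=3
j stops at 9 (2), i stops at 0 (3); swap ⇒ [2, 3, 2, 3, 6, 7, 3, 3, 7, 3]
j stops at 7 (3), i stops at 1 (3); swap ⇒ [2, 3, 2, 3, 6, 7, 3, 3, 7, 3]
j stops at 6 (3), i stops at 3 (3); swap ⇒ [2, 3, 2, 3, 6, 7, 3, 3, 7, 3]
j stops at 3, i stops at 4; i≥j ⇒ return 3. nums=[2, 3, 2, 3, 6, 7, 3, 3, 7, 3]

3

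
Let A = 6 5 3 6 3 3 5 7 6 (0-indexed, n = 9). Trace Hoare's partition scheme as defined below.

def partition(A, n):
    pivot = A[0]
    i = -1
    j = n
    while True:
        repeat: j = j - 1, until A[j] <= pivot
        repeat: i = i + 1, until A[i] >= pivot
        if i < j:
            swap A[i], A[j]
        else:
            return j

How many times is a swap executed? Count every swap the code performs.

pivot=6
j stops at 8 (6), i stops at 0 (6); swap ⇒ 6 5 3 6 3 3 5 7 6
j stops at 6 (5), i stops at 3 (6); swap ⇒ 6 5 3 5 3 3 6 7 6
j stops at 5, i stops at 6; i≥j ⇒ return 5. A=6 5 3 5 3 3 6 7 6

2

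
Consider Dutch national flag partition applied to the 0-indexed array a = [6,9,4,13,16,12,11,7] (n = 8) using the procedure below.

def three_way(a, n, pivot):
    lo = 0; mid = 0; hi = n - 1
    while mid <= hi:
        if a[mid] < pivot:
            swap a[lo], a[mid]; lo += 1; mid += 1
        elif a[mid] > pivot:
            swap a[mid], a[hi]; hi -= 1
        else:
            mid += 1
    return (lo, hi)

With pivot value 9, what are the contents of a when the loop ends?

pivot = 9; lo=0, mid=0, hi=7
a[mid]=6<9: swap a[0],a[0]; lo=1,mid=1 → [6,9,4,13,16,12,11,7]
a[mid]=9=9: mid=2
a[mid]=4<9: swap a[1],a[2]; lo=2,mid=3 → [6,4,9,13,16,12,11,7]
a[mid]=13>9: swap a[3],a[7]; hi=6 → [6,4,9,7,16,12,11,13]
a[mid]=7<9: swap a[2],a[3]; lo=3,mid=4 → [6,4,7,9,16,12,11,13]
a[mid]=16>9: swap a[4],a[6]; hi=5 → [6,4,7,9,11,12,16,13]
a[mid]=11>9: swap a[4],a[5]; hi=4 → [6,4,7,9,12,11,16,13]
a[mid]=12>9: swap a[4],a[4]; hi=3 → [6,4,7,9,12,11,16,13]
end: lo=3, hi=3; a = [6,4,7,9,12,11,16,13]

[6,4,7,9,12,11,16,13]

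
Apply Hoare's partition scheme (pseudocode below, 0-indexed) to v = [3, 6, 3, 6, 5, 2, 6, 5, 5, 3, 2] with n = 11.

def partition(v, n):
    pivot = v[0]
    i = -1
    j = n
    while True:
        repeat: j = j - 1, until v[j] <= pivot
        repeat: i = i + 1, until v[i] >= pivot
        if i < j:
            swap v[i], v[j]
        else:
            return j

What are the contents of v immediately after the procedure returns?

[2, 3, 2, 6, 5, 3, 6, 5, 5, 6, 3]

pivot = v[0] = 3; i = -1, j = 11
j→10 (v[10]=2≤3), i→0 (v[0]=3≥3); i<j, swap → [2, 6, 3, 6, 5, 2, 6, 5, 5, 3, 3]
j→9 (v[9]=3≤3), i→1 (v[1]=6≥3); i<j, swap → [2, 3, 3, 6, 5, 2, 6, 5, 5, 6, 3]
j→5 (v[5]=2≤3), i→2 (v[2]=3≥3); i<j, swap → [2, 3, 2, 6, 5, 3, 6, 5, 5, 6, 3]
j→2, i→3; i≥j, return j=2. v = [2, 3, 2, 6, 5, 3, 6, 5, 5, 6, 3]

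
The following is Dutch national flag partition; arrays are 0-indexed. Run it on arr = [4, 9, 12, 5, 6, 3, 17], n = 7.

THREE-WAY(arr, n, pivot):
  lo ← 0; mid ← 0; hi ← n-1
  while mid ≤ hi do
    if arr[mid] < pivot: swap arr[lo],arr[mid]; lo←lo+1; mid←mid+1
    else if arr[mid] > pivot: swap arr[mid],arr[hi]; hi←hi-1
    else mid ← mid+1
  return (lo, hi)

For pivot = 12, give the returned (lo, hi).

pivot = 12; lo=0, mid=0, hi=6
arr[mid]=4<12: swap arr[0],arr[0]; lo=1,mid=1 → [4, 9, 12, 5, 6, 3, 17]
arr[mid]=9<12: swap arr[1],arr[1]; lo=2,mid=2 → [4, 9, 12, 5, 6, 3, 17]
arr[mid]=12=12: mid=3
arr[mid]=5<12: swap arr[2],arr[3]; lo=3,mid=4 → [4, 9, 5, 12, 6, 3, 17]
arr[mid]=6<12: swap arr[3],arr[4]; lo=4,mid=5 → [4, 9, 5, 6, 12, 3, 17]
arr[mid]=3<12: swap arr[4],arr[5]; lo=5,mid=6 → [4, 9, 5, 6, 3, 12, 17]
arr[mid]=17>12: swap arr[6],arr[6]; hi=5 → [4, 9, 5, 6, 3, 12, 17]
end: lo=5, hi=5; arr = [4, 9, 5, 6, 3, 12, 17]

(5, 5)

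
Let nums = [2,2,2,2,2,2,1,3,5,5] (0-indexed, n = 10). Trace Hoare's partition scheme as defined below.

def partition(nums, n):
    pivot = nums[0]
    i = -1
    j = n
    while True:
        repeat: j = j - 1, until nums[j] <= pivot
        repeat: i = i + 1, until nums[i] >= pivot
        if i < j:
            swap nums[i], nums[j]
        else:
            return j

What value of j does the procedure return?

pivot=2
j stops at 6 (1), i stops at 0 (2); swap ⇒ [1,2,2,2,2,2,2,3,5,5]
j stops at 5 (2), i stops at 1 (2); swap ⇒ [1,2,2,2,2,2,2,3,5,5]
j stops at 4 (2), i stops at 2 (2); swap ⇒ [1,2,2,2,2,2,2,3,5,5]
j stops at 3, i stops at 3; i≥j ⇒ return 3. nums=[1,2,2,2,2,2,2,3,5,5]

3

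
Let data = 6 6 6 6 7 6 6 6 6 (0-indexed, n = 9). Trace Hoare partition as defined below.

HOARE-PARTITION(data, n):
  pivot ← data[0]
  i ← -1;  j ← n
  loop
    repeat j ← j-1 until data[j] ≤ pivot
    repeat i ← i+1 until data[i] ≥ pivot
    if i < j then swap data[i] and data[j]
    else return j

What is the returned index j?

pivot=6
j stops at 8 (6), i stops at 0 (6); swap ⇒ 6 6 6 6 7 6 6 6 6
j stops at 7 (6), i stops at 1 (6); swap ⇒ 6 6 6 6 7 6 6 6 6
j stops at 6 (6), i stops at 2 (6); swap ⇒ 6 6 6 6 7 6 6 6 6
j stops at 5 (6), i stops at 3 (6); swap ⇒ 6 6 6 6 7 6 6 6 6
j stops at 3, i stops at 4; i≥j ⇒ return 3. data=6 6 6 6 7 6 6 6 6

3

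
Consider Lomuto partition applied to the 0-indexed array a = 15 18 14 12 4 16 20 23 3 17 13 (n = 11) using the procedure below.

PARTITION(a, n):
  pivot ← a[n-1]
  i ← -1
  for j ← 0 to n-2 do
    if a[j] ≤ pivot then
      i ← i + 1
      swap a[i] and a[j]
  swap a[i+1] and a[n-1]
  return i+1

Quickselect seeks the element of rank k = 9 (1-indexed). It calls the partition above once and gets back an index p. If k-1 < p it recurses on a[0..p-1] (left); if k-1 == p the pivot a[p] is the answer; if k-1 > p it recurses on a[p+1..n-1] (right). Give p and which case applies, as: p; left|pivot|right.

pivot = a[10] = 13; i = -1
j=0: a[0]=15 > 13 → no swap
j=1: a[1]=18 > 13 → no swap
j=2: a[2]=14 > 13 → no swap
j=3: a[3]=12 ≤ 13 → i=0, swap a[0],a[3] → 12 18 14 15 4 16 20 23 3 17 13
j=4: a[4]=4 ≤ 13 → i=1, swap a[1],a[4] → 12 4 14 15 18 16 20 23 3 17 13
j=5: a[5]=16 > 13 → no swap
j=6: a[6]=20 > 13 → no swap
j=7: a[7]=23 > 13 → no swap
j=8: a[8]=3 ≤ 13 → i=2, swap a[2],a[8] → 12 4 3 15 18 16 20 23 14 17 13
j=9: a[9]=17 > 13 → no swap
final swap a[3],a[10] → 12 4 3 13 18 16 20 23 14 17 15; return 3
p = 3; k-1 = 8 > 3 ⇒ right

3; right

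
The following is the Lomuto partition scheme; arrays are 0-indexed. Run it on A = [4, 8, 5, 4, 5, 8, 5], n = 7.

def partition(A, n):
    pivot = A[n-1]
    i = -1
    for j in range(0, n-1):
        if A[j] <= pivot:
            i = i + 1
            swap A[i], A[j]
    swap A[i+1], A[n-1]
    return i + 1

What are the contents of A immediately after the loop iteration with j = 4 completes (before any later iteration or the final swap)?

pivot = A[6] = 5; i = -1
j=0: A[0]=4 ≤ 5 → i=0, swap A[0],A[0] (no change) → [4, 8, 5, 4, 5, 8, 5]
j=1: A[1]=8 > 5 → no swap
j=2: A[2]=5 ≤ 5 → i=1, swap A[1],A[2] → [4, 5, 8, 4, 5, 8, 5]
j=3: A[3]=4 ≤ 5 → i=2, swap A[2],A[3] → [4, 5, 4, 8, 5, 8, 5]
j=4: A[4]=5 ≤ 5 → i=3, swap A[3],A[4] → [4, 5, 4, 5, 8, 8, 5]
(after j=4) A = [4, 5, 4, 5, 8, 8, 5]

[4, 5, 4, 5, 8, 8, 5]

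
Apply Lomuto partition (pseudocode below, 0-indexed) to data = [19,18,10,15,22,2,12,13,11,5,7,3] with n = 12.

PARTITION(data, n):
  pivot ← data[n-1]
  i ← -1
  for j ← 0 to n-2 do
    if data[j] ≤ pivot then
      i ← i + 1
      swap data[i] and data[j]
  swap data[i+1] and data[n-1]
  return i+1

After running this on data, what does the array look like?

[2,3,10,15,22,19,12,13,11,5,7,18]

pivot = data[11] = 3; i = -1
j=0: data[0]=19 > 3 → no swap
j=1: data[1]=18 > 3 → no swap
j=2: data[2]=10 > 3 → no swap
j=3: data[3]=15 > 3 → no swap
j=4: data[4]=22 > 3 → no swap
j=5: data[5]=2 ≤ 3 → i=0, swap data[0],data[5] → [2,18,10,15,22,19,12,13,11,5,7,3]
j=6: data[6]=12 > 3 → no swap
j=7: data[7]=13 > 3 → no swap
j=8: data[8]=11 > 3 → no swap
j=9: data[9]=5 > 3 → no swap
j=10: data[10]=7 > 3 → no swap
final swap data[1],data[11] → [2,3,10,15,22,19,12,13,11,5,7,18]; return 1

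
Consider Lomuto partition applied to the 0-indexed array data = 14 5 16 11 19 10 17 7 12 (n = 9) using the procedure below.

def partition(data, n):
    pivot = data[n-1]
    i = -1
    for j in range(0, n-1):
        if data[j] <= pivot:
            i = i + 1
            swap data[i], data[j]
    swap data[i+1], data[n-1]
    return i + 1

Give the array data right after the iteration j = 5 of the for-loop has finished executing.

pivot = data[8] = 12; i = -1
j=0: data[0]=14 > 12 → no swap
j=1: data[1]=5 ≤ 12 → i=0, swap data[0],data[1] → 5 14 16 11 19 10 17 7 12
j=2: data[2]=16 > 12 → no swap
j=3: data[3]=11 ≤ 12 → i=1, swap data[1],data[3] → 5 11 16 14 19 10 17 7 12
j=4: data[4]=19 > 12 → no swap
j=5: data[5]=10 ≤ 12 → i=2, swap data[2],data[5] → 5 11 10 14 19 16 17 7 12
(after j=5) data = 5 11 10 14 19 16 17 7 12

5 11 10 14 19 16 17 7 12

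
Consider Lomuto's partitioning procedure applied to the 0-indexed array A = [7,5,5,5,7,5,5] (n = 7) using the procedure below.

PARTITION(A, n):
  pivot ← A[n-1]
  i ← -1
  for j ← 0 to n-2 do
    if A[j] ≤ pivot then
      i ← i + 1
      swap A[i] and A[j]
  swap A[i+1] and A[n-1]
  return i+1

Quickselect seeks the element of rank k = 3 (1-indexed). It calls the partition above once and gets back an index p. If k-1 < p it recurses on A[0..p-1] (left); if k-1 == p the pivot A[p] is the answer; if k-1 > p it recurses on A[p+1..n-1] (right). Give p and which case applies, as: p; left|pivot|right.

pivot = A[6] = 5; i = -1
j=0: A[0]=7 > 5 → no swap
j=1: A[1]=5 ≤ 5 → i=0, swap A[0],A[1] → [5,7,5,5,7,5,5]
j=2: A[2]=5 ≤ 5 → i=1, swap A[1],A[2] → [5,5,7,5,7,5,5]
j=3: A[3]=5 ≤ 5 → i=2, swap A[2],A[3] → [5,5,5,7,7,5,5]
j=4: A[4]=7 > 5 → no swap
j=5: A[5]=5 ≤ 5 → i=3, swap A[3],A[5] → [5,5,5,5,7,7,5]
final swap A[4],A[6] → [5,5,5,5,5,7,7]; return 4
p = 4; k-1 = 2 < 4 ⇒ left

4; left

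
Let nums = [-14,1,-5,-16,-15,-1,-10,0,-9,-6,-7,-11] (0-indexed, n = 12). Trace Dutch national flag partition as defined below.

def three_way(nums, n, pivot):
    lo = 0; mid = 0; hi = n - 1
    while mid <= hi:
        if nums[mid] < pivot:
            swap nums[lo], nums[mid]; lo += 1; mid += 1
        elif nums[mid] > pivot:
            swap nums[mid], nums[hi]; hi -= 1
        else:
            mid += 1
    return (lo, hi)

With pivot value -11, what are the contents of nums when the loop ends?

lo=0 mid=0 hi=11
-14<-11: swap(0,0), lo=1 mid=1 ⇒ [-14,1,-5,-16,-15,-1,-10,0,-9,-6,-7,-11]
1>-11: swap(1,11), hi=10 ⇒ [-14,-11,-5,-16,-15,-1,-10,0,-9,-6,-7,1]
-11=-11: mid=2
-5>-11: swap(2,10), hi=9 ⇒ [-14,-11,-7,-16,-15,-1,-10,0,-9,-6,-5,1]
-7>-11: swap(2,9), hi=8 ⇒ [-14,-11,-6,-16,-15,-1,-10,0,-9,-7,-5,1]
-6>-11: swap(2,8), hi=7 ⇒ [-14,-11,-9,-16,-15,-1,-10,0,-6,-7,-5,1]
-9>-11: swap(2,7), hi=6 ⇒ [-14,-11,0,-16,-15,-1,-10,-9,-6,-7,-5,1]
0>-11: swap(2,6), hi=5 ⇒ [-14,-11,-10,-16,-15,-1,0,-9,-6,-7,-5,1]
-10>-11: swap(2,5), hi=4 ⇒ [-14,-11,-1,-16,-15,-10,0,-9,-6,-7,-5,1]
-1>-11: swap(2,4), hi=3 ⇒ [-14,-11,-15,-16,-1,-10,0,-9,-6,-7,-5,1]
-15<-11: swap(1,2), lo=2 mid=3 ⇒ [-14,-15,-11,-16,-1,-10,0,-9,-6,-7,-5,1]
-16<-11: swap(2,3), lo=3 mid=4 ⇒ [-14,-15,-16,-11,-1,-10,0,-9,-6,-7,-5,1]
done. lo=3 hi=3; nums=[-14,-15,-16,-11,-1,-10,0,-9,-6,-7,-5,1]

[-14,-15,-16,-11,-1,-10,0,-9,-6,-7,-5,1]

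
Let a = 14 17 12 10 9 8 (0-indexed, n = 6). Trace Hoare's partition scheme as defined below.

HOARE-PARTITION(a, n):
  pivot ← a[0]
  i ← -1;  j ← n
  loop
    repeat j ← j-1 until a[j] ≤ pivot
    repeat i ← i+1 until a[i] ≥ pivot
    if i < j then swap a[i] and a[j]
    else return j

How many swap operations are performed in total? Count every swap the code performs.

2

pivot = a[0] = 14; i = -1, j = 6
j→5 (a[5]=8≤14), i→0 (a[0]=14≥14); i<j, swap → 8 17 12 10 9 14
j→4 (a[4]=9≤14), i→1 (a[1]=17≥14); i<j, swap → 8 9 12 10 17 14
j→3, i→4; i≥j, return j=3. a = 8 9 12 10 17 14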